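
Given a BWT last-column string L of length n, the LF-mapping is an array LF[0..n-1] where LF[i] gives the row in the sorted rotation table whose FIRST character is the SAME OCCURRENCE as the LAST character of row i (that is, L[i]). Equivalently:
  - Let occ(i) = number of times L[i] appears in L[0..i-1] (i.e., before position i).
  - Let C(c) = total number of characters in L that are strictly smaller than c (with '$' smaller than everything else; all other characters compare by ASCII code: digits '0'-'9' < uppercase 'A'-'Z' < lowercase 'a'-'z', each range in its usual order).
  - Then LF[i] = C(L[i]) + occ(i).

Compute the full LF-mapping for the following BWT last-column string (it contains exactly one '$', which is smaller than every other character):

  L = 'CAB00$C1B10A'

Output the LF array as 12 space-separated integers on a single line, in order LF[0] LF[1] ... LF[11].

Answer: 10 6 8 1 2 0 11 4 9 5 3 7

Derivation:
Char counts: '$':1, '0':3, '1':2, 'A':2, 'B':2, 'C':2
C (first-col start): C('$')=0, C('0')=1, C('1')=4, C('A')=6, C('B')=8, C('C')=10
L[0]='C': occ=0, LF[0]=C('C')+0=10+0=10
L[1]='A': occ=0, LF[1]=C('A')+0=6+0=6
L[2]='B': occ=0, LF[2]=C('B')+0=8+0=8
L[3]='0': occ=0, LF[3]=C('0')+0=1+0=1
L[4]='0': occ=1, LF[4]=C('0')+1=1+1=2
L[5]='$': occ=0, LF[5]=C('$')+0=0+0=0
L[6]='C': occ=1, LF[6]=C('C')+1=10+1=11
L[7]='1': occ=0, LF[7]=C('1')+0=4+0=4
L[8]='B': occ=1, LF[8]=C('B')+1=8+1=9
L[9]='1': occ=1, LF[9]=C('1')+1=4+1=5
L[10]='0': occ=2, LF[10]=C('0')+2=1+2=3
L[11]='A': occ=1, LF[11]=C('A')+1=6+1=7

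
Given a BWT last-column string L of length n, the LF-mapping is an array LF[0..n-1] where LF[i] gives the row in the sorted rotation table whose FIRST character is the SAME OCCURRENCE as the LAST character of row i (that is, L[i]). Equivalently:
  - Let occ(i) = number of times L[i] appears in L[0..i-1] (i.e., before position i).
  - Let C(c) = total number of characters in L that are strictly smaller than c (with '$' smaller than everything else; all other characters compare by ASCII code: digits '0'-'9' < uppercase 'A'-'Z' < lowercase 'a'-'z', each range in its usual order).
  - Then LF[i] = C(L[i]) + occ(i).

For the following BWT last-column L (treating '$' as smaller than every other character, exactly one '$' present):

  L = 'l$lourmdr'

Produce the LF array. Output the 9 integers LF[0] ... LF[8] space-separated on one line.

Char counts: '$':1, 'd':1, 'l':2, 'm':1, 'o':1, 'r':2, 'u':1
C (first-col start): C('$')=0, C('d')=1, C('l')=2, C('m')=4, C('o')=5, C('r')=6, C('u')=8
L[0]='l': occ=0, LF[0]=C('l')+0=2+0=2
L[1]='$': occ=0, LF[1]=C('$')+0=0+0=0
L[2]='l': occ=1, LF[2]=C('l')+1=2+1=3
L[3]='o': occ=0, LF[3]=C('o')+0=5+0=5
L[4]='u': occ=0, LF[4]=C('u')+0=8+0=8
L[5]='r': occ=0, LF[5]=C('r')+0=6+0=6
L[6]='m': occ=0, LF[6]=C('m')+0=4+0=4
L[7]='d': occ=0, LF[7]=C('d')+0=1+0=1
L[8]='r': occ=1, LF[8]=C('r')+1=6+1=7

Answer: 2 0 3 5 8 6 4 1 7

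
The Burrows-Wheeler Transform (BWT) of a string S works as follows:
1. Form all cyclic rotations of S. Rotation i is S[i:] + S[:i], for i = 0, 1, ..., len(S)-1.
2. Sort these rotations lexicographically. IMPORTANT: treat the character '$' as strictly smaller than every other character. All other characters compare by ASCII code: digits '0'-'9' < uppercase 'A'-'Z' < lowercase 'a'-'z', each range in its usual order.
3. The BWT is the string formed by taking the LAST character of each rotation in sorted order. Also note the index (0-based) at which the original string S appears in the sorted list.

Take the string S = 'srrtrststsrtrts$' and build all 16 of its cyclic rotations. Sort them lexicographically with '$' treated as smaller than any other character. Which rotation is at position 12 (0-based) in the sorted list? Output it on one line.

Answer: trts$srrtrststsr

Derivation:
All 16 rotations (rotation i = S[i:]+S[:i]):
  rot[0] = srrtrststsrtrts$
  rot[1] = rrtrststsrtrts$s
  rot[2] = rtrststsrtrts$sr
  rot[3] = trststsrtrts$srr
  rot[4] = rststsrtrts$srrt
  rot[5] = ststsrtrts$srrtr
  rot[6] = tstsrtrts$srrtrs
  rot[7] = stsrtrts$srrtrst
  rot[8] = tsrtrts$srrtrsts
  rot[9] = srtrts$srrtrstst
  rot[10] = rtrts$srrtrststs
  rot[11] = trts$srrtrststsr
  rot[12] = rts$srrtrststsrt
  rot[13] = ts$srrtrststsrtr
  rot[14] = s$srrtrststsrtrt
  rot[15] = $srrtrststsrtrts
Sorted (with $ < everything):
  sorted[0] = $srrtrststsrtrts
  sorted[1] = rrtrststsrtrts$s
  sorted[2] = rststsrtrts$srrt
  sorted[3] = rtrststsrtrts$sr
  sorted[4] = rtrts$srrtrststs
  sorted[5] = rts$srrtrststsrt
  sorted[6] = s$srrtrststsrtrt
  sorted[7] = srrtrststsrtrts$
  sorted[8] = srtrts$srrtrstst
  sorted[9] = stsrtrts$srrtrst
  sorted[10] = ststsrtrts$srrtr
  sorted[11] = trststsrtrts$srr
  sorted[12] = trts$srrtrststsr
  sorted[13] = ts$srrtrststsrtr
  sorted[14] = tsrtrts$srrtrsts
  sorted[15] = tstsrtrts$srrtrs
sorted[12] = trts$srrtrststsr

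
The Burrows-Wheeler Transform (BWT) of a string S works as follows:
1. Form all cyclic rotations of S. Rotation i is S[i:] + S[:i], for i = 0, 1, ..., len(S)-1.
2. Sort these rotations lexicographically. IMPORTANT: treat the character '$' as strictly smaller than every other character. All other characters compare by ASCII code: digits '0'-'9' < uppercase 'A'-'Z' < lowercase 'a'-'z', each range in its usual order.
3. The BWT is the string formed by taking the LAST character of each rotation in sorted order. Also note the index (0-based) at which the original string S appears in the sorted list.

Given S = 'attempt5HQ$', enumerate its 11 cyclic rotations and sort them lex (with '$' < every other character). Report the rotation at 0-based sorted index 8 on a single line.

All 11 rotations (rotation i = S[i:]+S[:i]):
  rot[0] = attempt5HQ$
  rot[1] = ttempt5HQ$a
  rot[2] = tempt5HQ$at
  rot[3] = empt5HQ$att
  rot[4] = mpt5HQ$atte
  rot[5] = pt5HQ$attem
  rot[6] = t5HQ$attemp
  rot[7] = 5HQ$attempt
  rot[8] = HQ$attempt5
  rot[9] = Q$attempt5H
  rot[10] = $attempt5HQ
Sorted (with $ < everything):
  sorted[0] = $attempt5HQ
  sorted[1] = 5HQ$attempt
  sorted[2] = HQ$attempt5
  sorted[3] = Q$attempt5H
  sorted[4] = attempt5HQ$
  sorted[5] = empt5HQ$att
  sorted[6] = mpt5HQ$atte
  sorted[7] = pt5HQ$attem
  sorted[8] = t5HQ$attemp
  sorted[9] = tempt5HQ$at
  sorted[10] = ttempt5HQ$a
sorted[8] = t5HQ$attemp

Answer: t5HQ$attemp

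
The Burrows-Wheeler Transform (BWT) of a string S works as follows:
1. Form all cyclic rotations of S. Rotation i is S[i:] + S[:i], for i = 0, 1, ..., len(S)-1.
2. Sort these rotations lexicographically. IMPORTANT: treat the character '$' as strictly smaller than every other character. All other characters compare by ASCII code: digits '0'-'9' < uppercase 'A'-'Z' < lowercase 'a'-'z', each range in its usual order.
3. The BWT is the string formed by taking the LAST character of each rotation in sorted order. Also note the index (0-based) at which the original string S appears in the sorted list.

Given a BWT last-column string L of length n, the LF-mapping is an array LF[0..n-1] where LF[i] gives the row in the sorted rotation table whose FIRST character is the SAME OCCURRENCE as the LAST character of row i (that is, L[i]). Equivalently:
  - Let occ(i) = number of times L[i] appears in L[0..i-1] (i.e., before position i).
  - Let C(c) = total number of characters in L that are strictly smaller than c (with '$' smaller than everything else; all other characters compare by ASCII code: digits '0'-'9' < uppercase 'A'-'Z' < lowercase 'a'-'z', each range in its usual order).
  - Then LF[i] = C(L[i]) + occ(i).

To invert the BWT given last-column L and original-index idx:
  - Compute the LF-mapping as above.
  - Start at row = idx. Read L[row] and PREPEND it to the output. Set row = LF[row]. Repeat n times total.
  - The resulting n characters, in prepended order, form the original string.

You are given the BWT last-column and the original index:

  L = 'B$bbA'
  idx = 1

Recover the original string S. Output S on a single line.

Answer: AbbB$

Derivation:
LF mapping: 2 0 3 4 1
Walk LF starting at row 1, prepending L[row]:
  step 1: row=1, L[1]='$', prepend. Next row=LF[1]=0
  step 2: row=0, L[0]='B', prepend. Next row=LF[0]=2
  step 3: row=2, L[2]='b', prepend. Next row=LF[2]=3
  step 4: row=3, L[3]='b', prepend. Next row=LF[3]=4
  step 5: row=4, L[4]='A', prepend. Next row=LF[4]=1
Reversed output: AbbB$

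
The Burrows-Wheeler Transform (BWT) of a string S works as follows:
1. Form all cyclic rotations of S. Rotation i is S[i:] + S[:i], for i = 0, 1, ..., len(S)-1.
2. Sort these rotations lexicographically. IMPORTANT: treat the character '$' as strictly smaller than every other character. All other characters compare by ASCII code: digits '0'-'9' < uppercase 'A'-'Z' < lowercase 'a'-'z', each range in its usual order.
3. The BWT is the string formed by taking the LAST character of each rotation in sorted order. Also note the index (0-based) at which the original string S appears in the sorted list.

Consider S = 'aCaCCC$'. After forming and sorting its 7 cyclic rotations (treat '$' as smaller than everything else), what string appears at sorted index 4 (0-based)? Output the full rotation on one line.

All 7 rotations (rotation i = S[i:]+S[:i]):
  rot[0] = aCaCCC$
  rot[1] = CaCCC$a
  rot[2] = aCCC$aC
  rot[3] = CCC$aCa
  rot[4] = CC$aCaC
  rot[5] = C$aCaCC
  rot[6] = $aCaCCC
Sorted (with $ < everything):
  sorted[0] = $aCaCCC
  sorted[1] = C$aCaCC
  sorted[2] = CC$aCaC
  sorted[3] = CCC$aCa
  sorted[4] = CaCCC$a
  sorted[5] = aCCC$aC
  sorted[6] = aCaCCC$
sorted[4] = CaCCC$a

Answer: CaCCC$a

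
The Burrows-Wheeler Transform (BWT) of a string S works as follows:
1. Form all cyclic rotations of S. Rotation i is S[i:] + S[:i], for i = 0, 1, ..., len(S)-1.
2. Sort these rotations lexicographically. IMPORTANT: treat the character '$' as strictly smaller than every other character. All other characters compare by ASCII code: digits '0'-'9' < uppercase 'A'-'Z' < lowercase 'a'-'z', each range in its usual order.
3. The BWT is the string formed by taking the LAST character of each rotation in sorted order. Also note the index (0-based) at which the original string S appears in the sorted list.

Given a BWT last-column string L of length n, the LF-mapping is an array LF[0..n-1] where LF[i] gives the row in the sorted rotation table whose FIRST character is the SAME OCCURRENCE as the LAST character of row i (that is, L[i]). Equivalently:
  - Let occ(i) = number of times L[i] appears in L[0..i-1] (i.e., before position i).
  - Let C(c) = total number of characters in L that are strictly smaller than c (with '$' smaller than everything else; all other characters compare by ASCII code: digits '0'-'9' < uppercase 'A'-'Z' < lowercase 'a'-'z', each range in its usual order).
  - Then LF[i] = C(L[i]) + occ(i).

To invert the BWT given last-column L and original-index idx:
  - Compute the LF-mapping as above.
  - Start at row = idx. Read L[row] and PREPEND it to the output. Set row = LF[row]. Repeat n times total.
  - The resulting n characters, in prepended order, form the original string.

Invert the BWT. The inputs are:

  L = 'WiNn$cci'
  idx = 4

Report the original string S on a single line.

Answer: cinciNW$

Derivation:
LF mapping: 2 5 1 7 0 3 4 6
Walk LF starting at row 4, prepending L[row]:
  step 1: row=4, L[4]='$', prepend. Next row=LF[4]=0
  step 2: row=0, L[0]='W', prepend. Next row=LF[0]=2
  step 3: row=2, L[2]='N', prepend. Next row=LF[2]=1
  step 4: row=1, L[1]='i', prepend. Next row=LF[1]=5
  step 5: row=5, L[5]='c', prepend. Next row=LF[5]=3
  step 6: row=3, L[3]='n', prepend. Next row=LF[3]=7
  step 7: row=7, L[7]='i', prepend. Next row=LF[7]=6
  step 8: row=6, L[6]='c', prepend. Next row=LF[6]=4
Reversed output: cinciNW$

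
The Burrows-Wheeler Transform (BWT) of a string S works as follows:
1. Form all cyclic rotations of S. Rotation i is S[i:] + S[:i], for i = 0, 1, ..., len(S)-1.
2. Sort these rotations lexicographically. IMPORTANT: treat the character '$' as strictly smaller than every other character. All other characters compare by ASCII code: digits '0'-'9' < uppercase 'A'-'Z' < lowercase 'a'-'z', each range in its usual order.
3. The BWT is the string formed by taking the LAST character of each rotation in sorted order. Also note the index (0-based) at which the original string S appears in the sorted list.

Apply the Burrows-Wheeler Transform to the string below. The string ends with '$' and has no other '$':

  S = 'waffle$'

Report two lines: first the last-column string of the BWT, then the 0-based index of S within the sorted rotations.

All 7 rotations (rotation i = S[i:]+S[:i]):
  rot[0] = waffle$
  rot[1] = affle$w
  rot[2] = ffle$wa
  rot[3] = fle$waf
  rot[4] = le$waff
  rot[5] = e$waffl
  rot[6] = $waffle
Sorted (with $ < everything):
  sorted[0] = $waffle  (last char: 'e')
  sorted[1] = affle$w  (last char: 'w')
  sorted[2] = e$waffl  (last char: 'l')
  sorted[3] = ffle$wa  (last char: 'a')
  sorted[4] = fle$waf  (last char: 'f')
  sorted[5] = le$waff  (last char: 'f')
  sorted[6] = waffle$  (last char: '$')
Last column: ewlaff$
Original string S is at sorted index 6

Answer: ewlaff$
6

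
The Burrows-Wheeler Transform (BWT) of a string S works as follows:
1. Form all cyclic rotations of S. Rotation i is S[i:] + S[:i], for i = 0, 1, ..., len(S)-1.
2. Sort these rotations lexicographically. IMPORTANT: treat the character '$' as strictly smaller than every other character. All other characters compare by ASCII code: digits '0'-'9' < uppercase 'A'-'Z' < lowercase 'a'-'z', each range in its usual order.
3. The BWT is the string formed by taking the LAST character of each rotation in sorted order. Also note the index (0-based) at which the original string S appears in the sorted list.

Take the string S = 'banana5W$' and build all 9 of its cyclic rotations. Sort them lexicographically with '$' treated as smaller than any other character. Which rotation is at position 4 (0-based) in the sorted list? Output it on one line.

Answer: ana5W$ban

Derivation:
All 9 rotations (rotation i = S[i:]+S[:i]):
  rot[0] = banana5W$
  rot[1] = anana5W$b
  rot[2] = nana5W$ba
  rot[3] = ana5W$ban
  rot[4] = na5W$bana
  rot[5] = a5W$banan
  rot[6] = 5W$banana
  rot[7] = W$banana5
  rot[8] = $banana5W
Sorted (with $ < everything):
  sorted[0] = $banana5W
  sorted[1] = 5W$banana
  sorted[2] = W$banana5
  sorted[3] = a5W$banan
  sorted[4] = ana5W$ban
  sorted[5] = anana5W$b
  sorted[6] = banana5W$
  sorted[7] = na5W$bana
  sorted[8] = nana5W$ba
sorted[4] = ana5W$ban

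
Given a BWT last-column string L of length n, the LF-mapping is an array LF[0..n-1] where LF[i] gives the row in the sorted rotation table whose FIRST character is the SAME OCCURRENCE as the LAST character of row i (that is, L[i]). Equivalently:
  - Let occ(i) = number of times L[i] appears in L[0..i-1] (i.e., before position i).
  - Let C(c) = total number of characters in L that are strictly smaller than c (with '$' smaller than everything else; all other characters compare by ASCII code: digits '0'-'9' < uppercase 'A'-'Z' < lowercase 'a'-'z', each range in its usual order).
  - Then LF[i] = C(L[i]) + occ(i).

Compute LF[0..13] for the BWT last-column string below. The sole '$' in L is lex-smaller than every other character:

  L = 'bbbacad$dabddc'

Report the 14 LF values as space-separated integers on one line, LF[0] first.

Char counts: '$':1, 'a':3, 'b':4, 'c':2, 'd':4
C (first-col start): C('$')=0, C('a')=1, C('b')=4, C('c')=8, C('d')=10
L[0]='b': occ=0, LF[0]=C('b')+0=4+0=4
L[1]='b': occ=1, LF[1]=C('b')+1=4+1=5
L[2]='b': occ=2, LF[2]=C('b')+2=4+2=6
L[3]='a': occ=0, LF[3]=C('a')+0=1+0=1
L[4]='c': occ=0, LF[4]=C('c')+0=8+0=8
L[5]='a': occ=1, LF[5]=C('a')+1=1+1=2
L[6]='d': occ=0, LF[6]=C('d')+0=10+0=10
L[7]='$': occ=0, LF[7]=C('$')+0=0+0=0
L[8]='d': occ=1, LF[8]=C('d')+1=10+1=11
L[9]='a': occ=2, LF[9]=C('a')+2=1+2=3
L[10]='b': occ=3, LF[10]=C('b')+3=4+3=7
L[11]='d': occ=2, LF[11]=C('d')+2=10+2=12
L[12]='d': occ=3, LF[12]=C('d')+3=10+3=13
L[13]='c': occ=1, LF[13]=C('c')+1=8+1=9

Answer: 4 5 6 1 8 2 10 0 11 3 7 12 13 9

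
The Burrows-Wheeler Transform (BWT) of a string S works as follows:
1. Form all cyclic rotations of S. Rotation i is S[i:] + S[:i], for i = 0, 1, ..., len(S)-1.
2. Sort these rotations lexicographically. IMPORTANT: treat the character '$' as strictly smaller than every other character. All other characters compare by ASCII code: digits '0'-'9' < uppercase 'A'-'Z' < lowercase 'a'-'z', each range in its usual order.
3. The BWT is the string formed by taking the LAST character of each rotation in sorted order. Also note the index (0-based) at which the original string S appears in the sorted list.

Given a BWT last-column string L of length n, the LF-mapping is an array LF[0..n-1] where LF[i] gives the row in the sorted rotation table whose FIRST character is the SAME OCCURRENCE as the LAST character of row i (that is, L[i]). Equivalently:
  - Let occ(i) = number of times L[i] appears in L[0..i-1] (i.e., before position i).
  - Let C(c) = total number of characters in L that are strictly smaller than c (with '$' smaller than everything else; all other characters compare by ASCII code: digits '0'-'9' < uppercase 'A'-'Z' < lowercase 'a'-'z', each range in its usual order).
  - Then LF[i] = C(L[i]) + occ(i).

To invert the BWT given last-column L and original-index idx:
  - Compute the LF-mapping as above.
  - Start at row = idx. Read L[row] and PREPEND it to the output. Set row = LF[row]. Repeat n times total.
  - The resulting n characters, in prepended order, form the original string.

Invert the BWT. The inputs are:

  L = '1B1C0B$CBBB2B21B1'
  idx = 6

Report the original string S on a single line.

LF mapping: 2 8 3 15 1 9 0 16 10 11 12 6 13 7 4 14 5
Walk LF starting at row 6, prepending L[row]:
  step 1: row=6, L[6]='$', prepend. Next row=LF[6]=0
  step 2: row=0, L[0]='1', prepend. Next row=LF[0]=2
  step 3: row=2, L[2]='1', prepend. Next row=LF[2]=3
  step 4: row=3, L[3]='C', prepend. Next row=LF[3]=15
  step 5: row=15, L[15]='B', prepend. Next row=LF[15]=14
  step 6: row=14, L[14]='1', prepend. Next row=LF[14]=4
  step 7: row=4, L[4]='0', prepend. Next row=LF[4]=1
  step 8: row=1, L[1]='B', prepend. Next row=LF[1]=8
  step 9: row=8, L[8]='B', prepend. Next row=LF[8]=10
  step 10: row=10, L[10]='B', prepend. Next row=LF[10]=12
  step 11: row=12, L[12]='B', prepend. Next row=LF[12]=13
  step 12: row=13, L[13]='2', prepend. Next row=LF[13]=7
  step 13: row=7, L[7]='C', prepend. Next row=LF[7]=16
  step 14: row=16, L[16]='1', prepend. Next row=LF[16]=5
  step 15: row=5, L[5]='B', prepend. Next row=LF[5]=9
  step 16: row=9, L[9]='B', prepend. Next row=LF[9]=11
  step 17: row=11, L[11]='2', prepend. Next row=LF[11]=6
Reversed output: 2BB1C2BBBB01BC11$

Answer: 2BB1C2BBBB01BC11$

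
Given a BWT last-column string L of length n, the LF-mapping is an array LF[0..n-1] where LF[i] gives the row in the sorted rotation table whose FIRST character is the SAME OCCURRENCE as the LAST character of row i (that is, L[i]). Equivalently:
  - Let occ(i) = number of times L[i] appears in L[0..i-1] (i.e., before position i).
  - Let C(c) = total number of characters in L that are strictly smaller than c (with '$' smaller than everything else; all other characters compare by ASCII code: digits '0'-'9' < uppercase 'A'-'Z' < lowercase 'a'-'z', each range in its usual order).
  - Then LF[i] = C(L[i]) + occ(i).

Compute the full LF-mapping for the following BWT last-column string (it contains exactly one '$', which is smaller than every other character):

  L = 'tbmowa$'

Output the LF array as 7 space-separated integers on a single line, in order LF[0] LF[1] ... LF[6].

Answer: 5 2 3 4 6 1 0

Derivation:
Char counts: '$':1, 'a':1, 'b':1, 'm':1, 'o':1, 't':1, 'w':1
C (first-col start): C('$')=0, C('a')=1, C('b')=2, C('m')=3, C('o')=4, C('t')=5, C('w')=6
L[0]='t': occ=0, LF[0]=C('t')+0=5+0=5
L[1]='b': occ=0, LF[1]=C('b')+0=2+0=2
L[2]='m': occ=0, LF[2]=C('m')+0=3+0=3
L[3]='o': occ=0, LF[3]=C('o')+0=4+0=4
L[4]='w': occ=0, LF[4]=C('w')+0=6+0=6
L[5]='a': occ=0, LF[5]=C('a')+0=1+0=1
L[6]='$': occ=0, LF[6]=C('$')+0=0+0=0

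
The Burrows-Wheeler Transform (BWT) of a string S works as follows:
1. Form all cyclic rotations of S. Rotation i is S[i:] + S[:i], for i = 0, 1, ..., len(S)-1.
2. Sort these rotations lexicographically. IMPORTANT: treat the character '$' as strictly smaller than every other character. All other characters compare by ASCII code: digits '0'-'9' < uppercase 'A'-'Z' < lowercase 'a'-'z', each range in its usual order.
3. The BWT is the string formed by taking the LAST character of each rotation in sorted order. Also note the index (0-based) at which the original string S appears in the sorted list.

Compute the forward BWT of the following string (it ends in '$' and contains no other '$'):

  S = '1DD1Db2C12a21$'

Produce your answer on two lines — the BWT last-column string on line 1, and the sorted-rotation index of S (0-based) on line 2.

All 14 rotations (rotation i = S[i:]+S[:i]):
  rot[0] = 1DD1Db2C12a21$
  rot[1] = DD1Db2C12a21$1
  rot[2] = D1Db2C12a21$1D
  rot[3] = 1Db2C12a21$1DD
  rot[4] = Db2C12a21$1DD1
  rot[5] = b2C12a21$1DD1D
  rot[6] = 2C12a21$1DD1Db
  rot[7] = C12a21$1DD1Db2
  rot[8] = 12a21$1DD1Db2C
  rot[9] = 2a21$1DD1Db2C1
  rot[10] = a21$1DD1Db2C12
  rot[11] = 21$1DD1Db2C12a
  rot[12] = 1$1DD1Db2C12a2
  rot[13] = $1DD1Db2C12a21
Sorted (with $ < everything):
  sorted[0] = $1DD1Db2C12a21  (last char: '1')
  sorted[1] = 1$1DD1Db2C12a2  (last char: '2')
  sorted[2] = 12a21$1DD1Db2C  (last char: 'C')
  sorted[3] = 1DD1Db2C12a21$  (last char: '$')
  sorted[4] = 1Db2C12a21$1DD  (last char: 'D')
  sorted[5] = 21$1DD1Db2C12a  (last char: 'a')
  sorted[6] = 2C12a21$1DD1Db  (last char: 'b')
  sorted[7] = 2a21$1DD1Db2C1  (last char: '1')
  sorted[8] = C12a21$1DD1Db2  (last char: '2')
  sorted[9] = D1Db2C12a21$1D  (last char: 'D')
  sorted[10] = DD1Db2C12a21$1  (last char: '1')
  sorted[11] = Db2C12a21$1DD1  (last char: '1')
  sorted[12] = a21$1DD1Db2C12  (last char: '2')
  sorted[13] = b2C12a21$1DD1D  (last char: 'D')
Last column: 12C$Dab12D112D
Original string S is at sorted index 3

Answer: 12C$Dab12D112D
3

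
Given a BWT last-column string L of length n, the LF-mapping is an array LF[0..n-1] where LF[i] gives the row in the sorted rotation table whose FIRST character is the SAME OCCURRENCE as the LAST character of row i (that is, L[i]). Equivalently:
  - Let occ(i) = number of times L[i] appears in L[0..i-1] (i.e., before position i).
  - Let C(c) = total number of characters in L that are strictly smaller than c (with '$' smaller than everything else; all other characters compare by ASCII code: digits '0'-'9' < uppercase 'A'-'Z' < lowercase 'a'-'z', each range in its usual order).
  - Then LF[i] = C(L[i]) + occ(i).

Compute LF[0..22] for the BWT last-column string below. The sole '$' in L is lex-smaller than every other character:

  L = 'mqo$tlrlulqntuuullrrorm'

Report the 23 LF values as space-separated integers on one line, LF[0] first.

Answer: 6 11 9 0 17 1 13 2 19 3 12 8 18 20 21 22 4 5 14 15 10 16 7

Derivation:
Char counts: '$':1, 'l':5, 'm':2, 'n':1, 'o':2, 'q':2, 'r':4, 't':2, 'u':4
C (first-col start): C('$')=0, C('l')=1, C('m')=6, C('n')=8, C('o')=9, C('q')=11, C('r')=13, C('t')=17, C('u')=19
L[0]='m': occ=0, LF[0]=C('m')+0=6+0=6
L[1]='q': occ=0, LF[1]=C('q')+0=11+0=11
L[2]='o': occ=0, LF[2]=C('o')+0=9+0=9
L[3]='$': occ=0, LF[3]=C('$')+0=0+0=0
L[4]='t': occ=0, LF[4]=C('t')+0=17+0=17
L[5]='l': occ=0, LF[5]=C('l')+0=1+0=1
L[6]='r': occ=0, LF[6]=C('r')+0=13+0=13
L[7]='l': occ=1, LF[7]=C('l')+1=1+1=2
L[8]='u': occ=0, LF[8]=C('u')+0=19+0=19
L[9]='l': occ=2, LF[9]=C('l')+2=1+2=3
L[10]='q': occ=1, LF[10]=C('q')+1=11+1=12
L[11]='n': occ=0, LF[11]=C('n')+0=8+0=8
L[12]='t': occ=1, LF[12]=C('t')+1=17+1=18
L[13]='u': occ=1, LF[13]=C('u')+1=19+1=20
L[14]='u': occ=2, LF[14]=C('u')+2=19+2=21
L[15]='u': occ=3, LF[15]=C('u')+3=19+3=22
L[16]='l': occ=3, LF[16]=C('l')+3=1+3=4
L[17]='l': occ=4, LF[17]=C('l')+4=1+4=5
L[18]='r': occ=1, LF[18]=C('r')+1=13+1=14
L[19]='r': occ=2, LF[19]=C('r')+2=13+2=15
L[20]='o': occ=1, LF[20]=C('o')+1=9+1=10
L[21]='r': occ=3, LF[21]=C('r')+3=13+3=16
L[22]='m': occ=1, LF[22]=C('m')+1=6+1=7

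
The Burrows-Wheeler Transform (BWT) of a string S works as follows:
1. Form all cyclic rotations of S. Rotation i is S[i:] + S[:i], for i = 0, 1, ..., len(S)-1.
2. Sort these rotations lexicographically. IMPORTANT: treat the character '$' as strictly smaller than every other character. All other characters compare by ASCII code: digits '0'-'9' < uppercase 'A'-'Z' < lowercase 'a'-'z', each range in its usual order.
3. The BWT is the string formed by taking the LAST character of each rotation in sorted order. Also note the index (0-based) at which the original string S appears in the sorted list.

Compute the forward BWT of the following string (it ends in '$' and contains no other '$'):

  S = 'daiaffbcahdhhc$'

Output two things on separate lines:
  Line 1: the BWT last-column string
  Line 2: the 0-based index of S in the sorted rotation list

All 15 rotations (rotation i = S[i:]+S[:i]):
  rot[0] = daiaffbcahdhhc$
  rot[1] = aiaffbcahdhhc$d
  rot[2] = iaffbcahdhhc$da
  rot[3] = affbcahdhhc$dai
  rot[4] = ffbcahdhhc$daia
  rot[5] = fbcahdhhc$daiaf
  rot[6] = bcahdhhc$daiaff
  rot[7] = cahdhhc$daiaffb
  rot[8] = ahdhhc$daiaffbc
  rot[9] = hdhhc$daiaffbca
  rot[10] = dhhc$daiaffbcah
  rot[11] = hhc$daiaffbcahd
  rot[12] = hc$daiaffbcahdh
  rot[13] = c$daiaffbcahdhh
  rot[14] = $daiaffbcahdhhc
Sorted (with $ < everything):
  sorted[0] = $daiaffbcahdhhc  (last char: 'c')
  sorted[1] = affbcahdhhc$dai  (last char: 'i')
  sorted[2] = ahdhhc$daiaffbc  (last char: 'c')
  sorted[3] = aiaffbcahdhhc$d  (last char: 'd')
  sorted[4] = bcahdhhc$daiaff  (last char: 'f')
  sorted[5] = c$daiaffbcahdhh  (last char: 'h')
  sorted[6] = cahdhhc$daiaffb  (last char: 'b')
  sorted[7] = daiaffbcahdhhc$  (last char: '$')
  sorted[8] = dhhc$daiaffbcah  (last char: 'h')
  sorted[9] = fbcahdhhc$daiaf  (last char: 'f')
  sorted[10] = ffbcahdhhc$daia  (last char: 'a')
  sorted[11] = hc$daiaffbcahdh  (last char: 'h')
  sorted[12] = hdhhc$daiaffbca  (last char: 'a')
  sorted[13] = hhc$daiaffbcahd  (last char: 'd')
  sorted[14] = iaffbcahdhhc$da  (last char: 'a')
Last column: cicdfhb$hfahada
Original string S is at sorted index 7

Answer: cicdfhb$hfahada
7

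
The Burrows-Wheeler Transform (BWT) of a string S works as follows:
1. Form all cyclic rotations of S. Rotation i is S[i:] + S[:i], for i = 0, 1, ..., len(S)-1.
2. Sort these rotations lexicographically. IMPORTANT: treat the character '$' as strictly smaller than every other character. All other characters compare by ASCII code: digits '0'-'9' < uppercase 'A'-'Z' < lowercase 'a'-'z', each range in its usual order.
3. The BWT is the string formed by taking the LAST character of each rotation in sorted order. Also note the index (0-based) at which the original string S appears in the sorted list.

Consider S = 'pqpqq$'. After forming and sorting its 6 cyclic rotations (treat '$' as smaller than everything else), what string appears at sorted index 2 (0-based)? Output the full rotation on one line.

All 6 rotations (rotation i = S[i:]+S[:i]):
  rot[0] = pqpqq$
  rot[1] = qpqq$p
  rot[2] = pqq$pq
  rot[3] = qq$pqp
  rot[4] = q$pqpq
  rot[5] = $pqpqq
Sorted (with $ < everything):
  sorted[0] = $pqpqq
  sorted[1] = pqpqq$
  sorted[2] = pqq$pq
  sorted[3] = q$pqpq
  sorted[4] = qpqq$p
  sorted[5] = qq$pqp
sorted[2] = pqq$pq

Answer: pqq$pq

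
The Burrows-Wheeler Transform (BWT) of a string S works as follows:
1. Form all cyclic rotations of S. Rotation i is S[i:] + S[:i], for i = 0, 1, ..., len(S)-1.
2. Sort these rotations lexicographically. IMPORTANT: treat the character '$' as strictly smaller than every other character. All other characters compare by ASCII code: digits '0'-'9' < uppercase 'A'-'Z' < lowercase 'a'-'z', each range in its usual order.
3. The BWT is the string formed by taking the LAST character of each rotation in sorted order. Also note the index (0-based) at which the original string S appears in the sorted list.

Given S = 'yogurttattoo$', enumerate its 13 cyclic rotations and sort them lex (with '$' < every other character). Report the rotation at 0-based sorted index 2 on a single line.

All 13 rotations (rotation i = S[i:]+S[:i]):
  rot[0] = yogurttattoo$
  rot[1] = ogurttattoo$y
  rot[2] = gurttattoo$yo
  rot[3] = urttattoo$yog
  rot[4] = rttattoo$yogu
  rot[5] = ttattoo$yogur
  rot[6] = tattoo$yogurt
  rot[7] = attoo$yogurtt
  rot[8] = ttoo$yogurtta
  rot[9] = too$yogurttat
  rot[10] = oo$yogurttatt
  rot[11] = o$yogurttatto
  rot[12] = $yogurttattoo
Sorted (with $ < everything):
  sorted[0] = $yogurttattoo
  sorted[1] = attoo$yogurtt
  sorted[2] = gurttattoo$yo
  sorted[3] = o$yogurttatto
  sorted[4] = ogurttattoo$y
  sorted[5] = oo$yogurttatt
  sorted[6] = rttattoo$yogu
  sorted[7] = tattoo$yogurt
  sorted[8] = too$yogurttat
  sorted[9] = ttattoo$yogur
  sorted[10] = ttoo$yogurtta
  sorted[11] = urttattoo$yog
  sorted[12] = yogurttattoo$
sorted[2] = gurttattoo$yo

Answer: gurttattoo$yo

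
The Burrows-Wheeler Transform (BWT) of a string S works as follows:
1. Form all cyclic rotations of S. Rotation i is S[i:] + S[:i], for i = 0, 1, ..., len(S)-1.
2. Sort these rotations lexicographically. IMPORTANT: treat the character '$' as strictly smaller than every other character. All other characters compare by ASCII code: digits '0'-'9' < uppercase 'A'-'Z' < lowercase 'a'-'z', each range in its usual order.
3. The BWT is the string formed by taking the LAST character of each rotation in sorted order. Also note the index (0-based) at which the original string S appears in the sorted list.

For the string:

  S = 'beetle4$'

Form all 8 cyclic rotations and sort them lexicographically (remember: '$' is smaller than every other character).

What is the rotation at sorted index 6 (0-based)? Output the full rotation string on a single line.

Answer: le4$beet

Derivation:
All 8 rotations (rotation i = S[i:]+S[:i]):
  rot[0] = beetle4$
  rot[1] = eetle4$b
  rot[2] = etle4$be
  rot[3] = tle4$bee
  rot[4] = le4$beet
  rot[5] = e4$beetl
  rot[6] = 4$beetle
  rot[7] = $beetle4
Sorted (with $ < everything):
  sorted[0] = $beetle4
  sorted[1] = 4$beetle
  sorted[2] = beetle4$
  sorted[3] = e4$beetl
  sorted[4] = eetle4$b
  sorted[5] = etle4$be
  sorted[6] = le4$beet
  sorted[7] = tle4$bee
sorted[6] = le4$beet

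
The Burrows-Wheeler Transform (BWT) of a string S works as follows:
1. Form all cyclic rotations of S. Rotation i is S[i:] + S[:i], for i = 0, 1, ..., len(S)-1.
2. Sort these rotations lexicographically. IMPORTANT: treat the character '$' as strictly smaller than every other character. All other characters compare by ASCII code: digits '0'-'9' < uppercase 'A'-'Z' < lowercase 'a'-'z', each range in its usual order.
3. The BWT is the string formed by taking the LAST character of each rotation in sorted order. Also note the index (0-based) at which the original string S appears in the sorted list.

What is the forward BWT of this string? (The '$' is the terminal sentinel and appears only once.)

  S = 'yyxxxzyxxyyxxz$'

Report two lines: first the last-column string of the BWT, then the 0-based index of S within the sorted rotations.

Answer: zyyyxxxxyzy$xxx
11

Derivation:
All 15 rotations (rotation i = S[i:]+S[:i]):
  rot[0] = yyxxxzyxxyyxxz$
  rot[1] = yxxxzyxxyyxxz$y
  rot[2] = xxxzyxxyyxxz$yy
  rot[3] = xxzyxxyyxxz$yyx
  rot[4] = xzyxxyyxxz$yyxx
  rot[5] = zyxxyyxxz$yyxxx
  rot[6] = yxxyyxxz$yyxxxz
  rot[7] = xxyyxxz$yyxxxzy
  rot[8] = xyyxxz$yyxxxzyx
  rot[9] = yyxxz$yyxxxzyxx
  rot[10] = yxxz$yyxxxzyxxy
  rot[11] = xxz$yyxxxzyxxyy
  rot[12] = xz$yyxxxzyxxyyx
  rot[13] = z$yyxxxzyxxyyxx
  rot[14] = $yyxxxzyxxyyxxz
Sorted (with $ < everything):
  sorted[0] = $yyxxxzyxxyyxxz  (last char: 'z')
  sorted[1] = xxxzyxxyyxxz$yy  (last char: 'y')
  sorted[2] = xxyyxxz$yyxxxzy  (last char: 'y')
  sorted[3] = xxz$yyxxxzyxxyy  (last char: 'y')
  sorted[4] = xxzyxxyyxxz$yyx  (last char: 'x')
  sorted[5] = xyyxxz$yyxxxzyx  (last char: 'x')
  sorted[6] = xz$yyxxxzyxxyyx  (last char: 'x')
  sorted[7] = xzyxxyyxxz$yyxx  (last char: 'x')
  sorted[8] = yxxxzyxxyyxxz$y  (last char: 'y')
  sorted[9] = yxxyyxxz$yyxxxz  (last char: 'z')
  sorted[10] = yxxz$yyxxxzyxxy  (last char: 'y')
  sorted[11] = yyxxxzyxxyyxxz$  (last char: '$')
  sorted[12] = yyxxz$yyxxxzyxx  (last char: 'x')
  sorted[13] = z$yyxxxzyxxyyxx  (last char: 'x')
  sorted[14] = zyxxyyxxz$yyxxx  (last char: 'x')
Last column: zyyyxxxxyzy$xxx
Original string S is at sorted index 11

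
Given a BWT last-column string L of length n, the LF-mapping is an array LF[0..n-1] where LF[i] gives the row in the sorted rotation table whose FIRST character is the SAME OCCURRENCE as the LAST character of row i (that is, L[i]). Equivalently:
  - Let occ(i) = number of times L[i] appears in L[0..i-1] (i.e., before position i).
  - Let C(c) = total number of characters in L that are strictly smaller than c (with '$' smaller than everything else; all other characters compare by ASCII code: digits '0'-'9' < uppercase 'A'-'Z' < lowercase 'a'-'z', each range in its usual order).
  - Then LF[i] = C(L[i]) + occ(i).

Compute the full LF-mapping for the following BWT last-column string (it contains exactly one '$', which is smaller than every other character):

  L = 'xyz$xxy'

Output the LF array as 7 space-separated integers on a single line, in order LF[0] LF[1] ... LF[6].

Char counts: '$':1, 'x':3, 'y':2, 'z':1
C (first-col start): C('$')=0, C('x')=1, C('y')=4, C('z')=6
L[0]='x': occ=0, LF[0]=C('x')+0=1+0=1
L[1]='y': occ=0, LF[1]=C('y')+0=4+0=4
L[2]='z': occ=0, LF[2]=C('z')+0=6+0=6
L[3]='$': occ=0, LF[3]=C('$')+0=0+0=0
L[4]='x': occ=1, LF[4]=C('x')+1=1+1=2
L[5]='x': occ=2, LF[5]=C('x')+2=1+2=3
L[6]='y': occ=1, LF[6]=C('y')+1=4+1=5

Answer: 1 4 6 0 2 3 5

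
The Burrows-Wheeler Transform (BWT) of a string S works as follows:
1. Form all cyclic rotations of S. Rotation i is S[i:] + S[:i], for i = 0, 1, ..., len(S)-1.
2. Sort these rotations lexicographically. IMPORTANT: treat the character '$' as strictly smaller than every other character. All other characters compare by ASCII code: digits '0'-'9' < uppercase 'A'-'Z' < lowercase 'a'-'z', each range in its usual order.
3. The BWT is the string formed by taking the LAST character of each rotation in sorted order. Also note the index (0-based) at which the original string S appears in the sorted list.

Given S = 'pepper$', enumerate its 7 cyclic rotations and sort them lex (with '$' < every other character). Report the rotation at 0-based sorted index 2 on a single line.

All 7 rotations (rotation i = S[i:]+S[:i]):
  rot[0] = pepper$
  rot[1] = epper$p
  rot[2] = pper$pe
  rot[3] = per$pep
  rot[4] = er$pepp
  rot[5] = r$peppe
  rot[6] = $pepper
Sorted (with $ < everything):
  sorted[0] = $pepper
  sorted[1] = epper$p
  sorted[2] = er$pepp
  sorted[3] = pepper$
  sorted[4] = per$pep
  sorted[5] = pper$pe
  sorted[6] = r$peppe
sorted[2] = er$pepp

Answer: er$pepp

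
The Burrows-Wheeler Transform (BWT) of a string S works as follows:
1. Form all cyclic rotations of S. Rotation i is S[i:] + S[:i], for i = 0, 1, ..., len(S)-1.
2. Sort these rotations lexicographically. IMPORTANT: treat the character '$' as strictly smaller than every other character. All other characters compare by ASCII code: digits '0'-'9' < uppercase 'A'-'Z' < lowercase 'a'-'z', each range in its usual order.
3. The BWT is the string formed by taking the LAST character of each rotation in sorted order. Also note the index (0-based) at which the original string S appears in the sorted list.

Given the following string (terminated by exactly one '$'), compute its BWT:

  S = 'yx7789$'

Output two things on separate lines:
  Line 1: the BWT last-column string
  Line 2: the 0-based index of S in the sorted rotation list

Answer: 9x778y$
6

Derivation:
All 7 rotations (rotation i = S[i:]+S[:i]):
  rot[0] = yx7789$
  rot[1] = x7789$y
  rot[2] = 7789$yx
  rot[3] = 789$yx7
  rot[4] = 89$yx77
  rot[5] = 9$yx778
  rot[6] = $yx7789
Sorted (with $ < everything):
  sorted[0] = $yx7789  (last char: '9')
  sorted[1] = 7789$yx  (last char: 'x')
  sorted[2] = 789$yx7  (last char: '7')
  sorted[3] = 89$yx77  (last char: '7')
  sorted[4] = 9$yx778  (last char: '8')
  sorted[5] = x7789$y  (last char: 'y')
  sorted[6] = yx7789$  (last char: '$')
Last column: 9x778y$
Original string S is at sorted index 6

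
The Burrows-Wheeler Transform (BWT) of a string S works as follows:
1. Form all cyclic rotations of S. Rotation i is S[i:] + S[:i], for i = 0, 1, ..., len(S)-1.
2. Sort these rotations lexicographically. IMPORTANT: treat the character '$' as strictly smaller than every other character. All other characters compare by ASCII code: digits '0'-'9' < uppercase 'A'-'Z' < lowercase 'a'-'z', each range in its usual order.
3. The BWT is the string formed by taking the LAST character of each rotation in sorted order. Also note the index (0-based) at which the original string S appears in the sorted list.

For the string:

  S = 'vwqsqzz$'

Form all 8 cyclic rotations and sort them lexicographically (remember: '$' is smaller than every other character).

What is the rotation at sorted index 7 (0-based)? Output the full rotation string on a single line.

Answer: zz$vwqsq

Derivation:
All 8 rotations (rotation i = S[i:]+S[:i]):
  rot[0] = vwqsqzz$
  rot[1] = wqsqzz$v
  rot[2] = qsqzz$vw
  rot[3] = sqzz$vwq
  rot[4] = qzz$vwqs
  rot[5] = zz$vwqsq
  rot[6] = z$vwqsqz
  rot[7] = $vwqsqzz
Sorted (with $ < everything):
  sorted[0] = $vwqsqzz
  sorted[1] = qsqzz$vw
  sorted[2] = qzz$vwqs
  sorted[3] = sqzz$vwq
  sorted[4] = vwqsqzz$
  sorted[5] = wqsqzz$v
  sorted[6] = z$vwqsqz
  sorted[7] = zz$vwqsq
sorted[7] = zz$vwqsq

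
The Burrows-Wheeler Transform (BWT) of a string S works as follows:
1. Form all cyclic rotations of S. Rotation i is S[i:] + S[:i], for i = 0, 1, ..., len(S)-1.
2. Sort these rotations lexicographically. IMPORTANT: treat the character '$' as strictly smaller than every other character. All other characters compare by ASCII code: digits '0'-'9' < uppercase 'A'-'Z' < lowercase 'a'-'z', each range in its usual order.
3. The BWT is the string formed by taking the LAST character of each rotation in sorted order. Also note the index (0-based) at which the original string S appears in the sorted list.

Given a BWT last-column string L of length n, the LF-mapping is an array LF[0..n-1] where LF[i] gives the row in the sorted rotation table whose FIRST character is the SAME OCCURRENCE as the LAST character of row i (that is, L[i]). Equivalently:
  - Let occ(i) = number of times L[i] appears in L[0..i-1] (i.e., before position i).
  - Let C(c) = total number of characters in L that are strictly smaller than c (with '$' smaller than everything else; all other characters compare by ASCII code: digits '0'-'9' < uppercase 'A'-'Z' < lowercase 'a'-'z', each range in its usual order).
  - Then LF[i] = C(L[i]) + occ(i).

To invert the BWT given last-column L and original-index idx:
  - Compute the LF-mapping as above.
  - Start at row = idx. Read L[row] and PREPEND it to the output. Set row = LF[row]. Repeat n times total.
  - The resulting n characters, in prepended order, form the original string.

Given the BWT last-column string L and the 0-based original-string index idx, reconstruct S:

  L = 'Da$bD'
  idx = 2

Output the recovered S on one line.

LF mapping: 1 3 0 4 2
Walk LF starting at row 2, prepending L[row]:
  step 1: row=2, L[2]='$', prepend. Next row=LF[2]=0
  step 2: row=0, L[0]='D', prepend. Next row=LF[0]=1
  step 3: row=1, L[1]='a', prepend. Next row=LF[1]=3
  step 4: row=3, L[3]='b', prepend. Next row=LF[3]=4
  step 5: row=4, L[4]='D', prepend. Next row=LF[4]=2
Reversed output: DbaD$

Answer: DbaD$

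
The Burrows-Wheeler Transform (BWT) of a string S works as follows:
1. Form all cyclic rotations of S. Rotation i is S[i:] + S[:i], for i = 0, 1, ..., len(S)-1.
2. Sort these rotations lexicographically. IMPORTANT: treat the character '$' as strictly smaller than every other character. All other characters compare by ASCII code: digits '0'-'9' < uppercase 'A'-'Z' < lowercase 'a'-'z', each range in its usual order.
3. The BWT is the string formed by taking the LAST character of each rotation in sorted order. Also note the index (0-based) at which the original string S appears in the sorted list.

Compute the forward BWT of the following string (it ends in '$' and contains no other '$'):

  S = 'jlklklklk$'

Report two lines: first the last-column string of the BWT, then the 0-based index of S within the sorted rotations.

Answer: k$llllkkkj
1

Derivation:
All 10 rotations (rotation i = S[i:]+S[:i]):
  rot[0] = jlklklklk$
  rot[1] = lklklklk$j
  rot[2] = klklklk$jl
  rot[3] = lklklk$jlk
  rot[4] = klklk$jlkl
  rot[5] = lklk$jlklk
  rot[6] = klk$jlklkl
  rot[7] = lk$jlklklk
  rot[8] = k$jlklklkl
  rot[9] = $jlklklklk
Sorted (with $ < everything):
  sorted[0] = $jlklklklk  (last char: 'k')
  sorted[1] = jlklklklk$  (last char: '$')
  sorted[2] = k$jlklklkl  (last char: 'l')
  sorted[3] = klk$jlklkl  (last char: 'l')
  sorted[4] = klklk$jlkl  (last char: 'l')
  sorted[5] = klklklk$jl  (last char: 'l')
  sorted[6] = lk$jlklklk  (last char: 'k')
  sorted[7] = lklk$jlklk  (last char: 'k')
  sorted[8] = lklklk$jlk  (last char: 'k')
  sorted[9] = lklklklk$j  (last char: 'j')
Last column: k$llllkkkj
Original string S is at sorted index 1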